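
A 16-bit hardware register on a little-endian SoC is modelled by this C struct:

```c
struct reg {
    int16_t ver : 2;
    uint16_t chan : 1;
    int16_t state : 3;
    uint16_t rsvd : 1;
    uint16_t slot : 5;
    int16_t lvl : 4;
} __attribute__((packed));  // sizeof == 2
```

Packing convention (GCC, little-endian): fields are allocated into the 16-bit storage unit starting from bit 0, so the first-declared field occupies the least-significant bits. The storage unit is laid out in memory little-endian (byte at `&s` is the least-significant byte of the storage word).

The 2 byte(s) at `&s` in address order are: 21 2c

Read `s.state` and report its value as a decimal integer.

-4

[0]=0x21 [1]=0x2c (little-endian) → word 0x2c21
ver:2 @ bit 0 → (0x2c21>>0)&0x3 = 0x1
chan:1 @ bit 2 → (0x2c21>>2)&0x1 = 0x0
state:3 @ bit 3 → (0x2c21>>3)&0x7 = 0x4  ←
rsvd:1 @ bit 6 → (0x2c21>>6)&0x1 = 0x0
slot:5 @ bit 7 → (0x2c21>>7)&0x1f = 0x18
lvl:4 @ bit 12 → (0x2c21>>12)&0xf = 0x2
state signed 3b, MSB=1: 4 - 8 = -4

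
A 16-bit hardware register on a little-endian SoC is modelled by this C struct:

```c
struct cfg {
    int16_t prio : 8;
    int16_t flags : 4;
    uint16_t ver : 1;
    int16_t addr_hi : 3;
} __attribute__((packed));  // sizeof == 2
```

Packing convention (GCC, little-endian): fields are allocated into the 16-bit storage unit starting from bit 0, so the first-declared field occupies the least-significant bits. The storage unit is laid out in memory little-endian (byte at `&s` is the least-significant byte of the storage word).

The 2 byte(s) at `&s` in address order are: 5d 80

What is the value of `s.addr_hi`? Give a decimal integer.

-4

[0]=0x5d [1]=0x80 (little-endian) → word 0x805d
prio:8 @ bit 0 → (0x805d>>0)&0xff = 0x5d
flags:4 @ bit 8 → (0x805d>>8)&0xf = 0x0
ver:1 @ bit 12 → (0x805d>>12)&0x1 = 0x0
addr_hi:3 @ bit 13 → (0x805d>>13)&0x7 = 0x4  ←
addr_hi signed 3b, MSB=1: 4 - 8 = -4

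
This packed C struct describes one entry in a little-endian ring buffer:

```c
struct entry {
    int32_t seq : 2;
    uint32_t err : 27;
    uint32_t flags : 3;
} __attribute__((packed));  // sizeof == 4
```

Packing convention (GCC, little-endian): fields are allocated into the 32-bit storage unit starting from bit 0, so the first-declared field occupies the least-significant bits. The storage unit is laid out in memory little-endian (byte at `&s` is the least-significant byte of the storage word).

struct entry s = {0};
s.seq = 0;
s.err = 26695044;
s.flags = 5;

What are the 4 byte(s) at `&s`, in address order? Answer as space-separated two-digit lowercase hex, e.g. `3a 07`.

10 56 5d a6

seq:2 = 0 → 0x0 << 0 → word 0x00000000
err:27 = 26695044 → 0x1975584 << 2 → word 0x065d5610
flags:3 = 5 → 0x5 << 29 → word 0xa65d5610
word = 0xa65d5610 → little-endian bytes:
  [0]=0x10  [1]=0x56  [2]=0x5d  [3]=0xa6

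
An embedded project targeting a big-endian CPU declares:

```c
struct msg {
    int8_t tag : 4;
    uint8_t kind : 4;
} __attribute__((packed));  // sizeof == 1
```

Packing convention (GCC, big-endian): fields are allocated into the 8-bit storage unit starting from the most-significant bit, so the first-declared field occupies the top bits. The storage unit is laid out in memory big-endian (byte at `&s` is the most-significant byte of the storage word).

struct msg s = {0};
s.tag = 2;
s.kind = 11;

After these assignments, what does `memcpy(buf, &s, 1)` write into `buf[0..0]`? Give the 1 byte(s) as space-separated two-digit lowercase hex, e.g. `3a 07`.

2b

[4+:4] tag=2 & 0xf = 0x2; word=0x20
[0+:4] kind=11 & 0xf = 0xb; word=0x2b
word = 0x2b → big-endian bytes:
  [0]=0x2b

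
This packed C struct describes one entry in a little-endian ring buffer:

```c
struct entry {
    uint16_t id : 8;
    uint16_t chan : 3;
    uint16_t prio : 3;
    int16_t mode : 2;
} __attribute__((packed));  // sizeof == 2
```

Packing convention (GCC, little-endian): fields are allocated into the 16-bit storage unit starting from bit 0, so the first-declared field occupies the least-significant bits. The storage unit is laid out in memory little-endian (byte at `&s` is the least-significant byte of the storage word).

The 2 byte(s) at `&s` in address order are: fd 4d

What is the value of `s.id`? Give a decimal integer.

253

[0]=0xfd [1]=0x4d (little-endian) → word 0x4dfd
id [0+:8] = (word>>0) & 0xff = 253  ←
chan [8+:3] = (word>>8) & 0x7 = 5
prio [11+:3] = (word>>11) & 0x7 = 1
mode [14+:2] = (word>>14) & 0x3 = 1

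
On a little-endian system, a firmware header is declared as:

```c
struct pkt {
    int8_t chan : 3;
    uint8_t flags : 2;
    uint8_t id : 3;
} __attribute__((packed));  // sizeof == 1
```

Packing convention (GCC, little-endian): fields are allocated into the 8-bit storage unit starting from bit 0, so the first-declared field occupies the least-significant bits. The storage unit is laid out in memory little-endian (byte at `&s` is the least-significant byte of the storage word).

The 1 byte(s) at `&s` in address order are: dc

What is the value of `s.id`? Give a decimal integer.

[0]=0xdc (little-endian) → word 0xdc
chan [0+:3] = (word>>0) & 0x7 = 4
flags [3+:2] = (word>>3) & 0x3 = 3
id [5+:3] = (word>>5) & 0x7 = 6  ←

6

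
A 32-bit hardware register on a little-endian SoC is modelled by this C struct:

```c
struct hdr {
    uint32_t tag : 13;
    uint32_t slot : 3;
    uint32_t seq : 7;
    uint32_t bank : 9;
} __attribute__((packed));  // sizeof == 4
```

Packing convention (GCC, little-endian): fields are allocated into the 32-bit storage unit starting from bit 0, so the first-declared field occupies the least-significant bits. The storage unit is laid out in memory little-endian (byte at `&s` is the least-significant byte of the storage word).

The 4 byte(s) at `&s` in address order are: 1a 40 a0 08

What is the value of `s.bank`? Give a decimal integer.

17

[0]=0x1a [1]=0x40 [2]=0xa0 [3]=0x08 (little-endian) → word 0x08a0401a
tag [0+:13] = (word>>0) & 0x1fff = 26
slot [13+:3] = (word>>13) & 0x7 = 2
seq [16+:7] = (word>>16) & 0x7f = 32
bank [23+:9] = (word>>23) & 0x1ff = 17  ←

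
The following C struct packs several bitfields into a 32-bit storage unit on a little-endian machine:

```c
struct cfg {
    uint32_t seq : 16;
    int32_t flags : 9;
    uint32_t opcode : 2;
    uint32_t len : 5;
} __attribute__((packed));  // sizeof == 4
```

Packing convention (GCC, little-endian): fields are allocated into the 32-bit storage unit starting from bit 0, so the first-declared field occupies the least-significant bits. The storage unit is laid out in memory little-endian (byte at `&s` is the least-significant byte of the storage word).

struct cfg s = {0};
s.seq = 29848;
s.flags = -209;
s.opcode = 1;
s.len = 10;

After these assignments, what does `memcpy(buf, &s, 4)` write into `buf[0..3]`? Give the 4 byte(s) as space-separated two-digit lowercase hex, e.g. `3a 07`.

98 74 2f 53

seq (16b) val=29848 bits=0x7498 at bit 0: 0x00007498
flags (9b) val=-209 bits=0x12f at bit 16: 0x012f7498
opcode (2b) val=1 bits=0x1 at bit 25: 0x032f7498
len (5b) val=10 bits=0xa at bit 27: 0x532f7498
word = 0x532f7498 → little-endian bytes:
  [0]=0x98  [1]=0x74  [2]=0x2f  [3]=0x53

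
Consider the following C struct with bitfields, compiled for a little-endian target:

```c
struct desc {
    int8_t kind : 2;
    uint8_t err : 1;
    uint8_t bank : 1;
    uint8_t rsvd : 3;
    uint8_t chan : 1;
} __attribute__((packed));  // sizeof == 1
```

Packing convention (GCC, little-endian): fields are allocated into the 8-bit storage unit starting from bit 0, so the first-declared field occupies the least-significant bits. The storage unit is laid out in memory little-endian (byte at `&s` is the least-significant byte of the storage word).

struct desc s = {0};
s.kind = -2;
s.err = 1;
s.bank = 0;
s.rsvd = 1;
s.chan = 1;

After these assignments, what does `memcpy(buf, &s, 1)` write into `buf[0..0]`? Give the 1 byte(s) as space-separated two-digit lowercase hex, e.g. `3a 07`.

96

kind (2b) val=-2 bits=0x2 at bit 0: 0x02
err (1b) val=1 bits=0x1 at bit 2: 0x06
bank (1b) val=0 bits=0x0 at bit 3: 0x06
rsvd (3b) val=1 bits=0x1 at bit 4: 0x16
chan (1b) val=1 bits=0x1 at bit 7: 0x96
word = 0x96 → little-endian bytes:
  [0]=0x96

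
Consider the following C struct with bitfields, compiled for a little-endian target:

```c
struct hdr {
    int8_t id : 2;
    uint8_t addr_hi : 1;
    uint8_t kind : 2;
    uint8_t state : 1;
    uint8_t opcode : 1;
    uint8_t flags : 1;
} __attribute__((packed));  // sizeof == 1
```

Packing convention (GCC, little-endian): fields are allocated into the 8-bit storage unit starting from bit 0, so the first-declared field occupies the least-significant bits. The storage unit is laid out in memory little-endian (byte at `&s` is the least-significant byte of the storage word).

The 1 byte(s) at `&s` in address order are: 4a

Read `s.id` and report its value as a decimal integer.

[0]=0x4a (little-endian) → word 0x4a
id [0+:2] = (word>>0) & 0x3 = 2  ←
addr_hi [2+:1] = (word>>2) & 0x1 = 0
kind [3+:2] = (word>>3) & 0x3 = 1
state [5+:1] = (word>>5) & 0x1 = 0
opcode [6+:1] = (word>>6) & 0x1 = 1
flags [7+:1] = (word>>7) & 0x1 = 0
id signed 2b, MSB=1: 2 - 4 = -2

-2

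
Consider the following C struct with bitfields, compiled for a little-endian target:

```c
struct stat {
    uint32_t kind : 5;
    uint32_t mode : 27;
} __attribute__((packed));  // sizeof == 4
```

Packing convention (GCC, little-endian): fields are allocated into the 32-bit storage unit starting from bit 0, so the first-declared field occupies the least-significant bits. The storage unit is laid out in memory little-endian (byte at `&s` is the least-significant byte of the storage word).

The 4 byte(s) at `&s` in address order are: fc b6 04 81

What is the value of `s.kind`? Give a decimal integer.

[0]=0xfc [1]=0xb6 [2]=0x04 [3]=0x81 (little-endian) → word 0x8104b6fc
kind:5 @ bit 0 → (0x8104b6fc>>0)&0x1f = 0x1c  ←
mode:27 @ bit 5 → (0x8104b6fc>>5)&0x7ffffff = 0x40825b7

28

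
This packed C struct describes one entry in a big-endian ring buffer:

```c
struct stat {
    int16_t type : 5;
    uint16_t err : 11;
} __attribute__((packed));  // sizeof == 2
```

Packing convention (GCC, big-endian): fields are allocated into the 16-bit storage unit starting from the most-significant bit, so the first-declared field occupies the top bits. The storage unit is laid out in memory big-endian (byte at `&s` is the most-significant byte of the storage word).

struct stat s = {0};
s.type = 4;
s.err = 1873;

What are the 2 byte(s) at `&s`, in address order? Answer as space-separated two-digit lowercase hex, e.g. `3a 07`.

27 51

[11+:5] type=4 & 0x1f = 0x4; word=0x2000
[0+:11] err=1873 & 0x7ff = 0x751; word=0x2751
word = 0x2751 → big-endian bytes:
  [0]=0x27  [1]=0x51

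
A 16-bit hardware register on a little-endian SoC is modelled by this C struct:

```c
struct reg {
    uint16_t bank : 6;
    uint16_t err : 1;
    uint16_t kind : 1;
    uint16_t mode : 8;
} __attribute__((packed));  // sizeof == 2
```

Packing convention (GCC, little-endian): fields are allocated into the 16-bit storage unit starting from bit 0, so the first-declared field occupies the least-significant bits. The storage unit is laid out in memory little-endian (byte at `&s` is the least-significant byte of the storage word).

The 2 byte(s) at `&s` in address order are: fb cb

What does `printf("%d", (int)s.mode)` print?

203

[0]=0xfb [1]=0xcb (little-endian) → word 0xcbfb
bank:6 @ bit 0 → (0xcbfb>>0)&0x3f = 0x3b
err:1 @ bit 6 → (0xcbfb>>6)&0x1 = 0x1
kind:1 @ bit 7 → (0xcbfb>>7)&0x1 = 0x1
mode:8 @ bit 8 → (0xcbfb>>8)&0xff = 0xcb  ←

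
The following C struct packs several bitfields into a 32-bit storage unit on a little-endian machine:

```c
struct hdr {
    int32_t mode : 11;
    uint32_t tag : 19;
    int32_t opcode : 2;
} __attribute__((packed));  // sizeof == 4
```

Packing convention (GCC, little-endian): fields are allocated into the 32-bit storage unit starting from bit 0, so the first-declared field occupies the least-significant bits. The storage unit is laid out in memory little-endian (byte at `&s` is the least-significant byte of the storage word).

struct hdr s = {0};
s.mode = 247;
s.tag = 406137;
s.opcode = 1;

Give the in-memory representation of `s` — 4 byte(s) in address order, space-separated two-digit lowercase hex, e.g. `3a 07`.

f7 c8 93 71

mode (11b) val=247 bits=0xf7 at bit 0: 0x000000f7
tag (19b) val=406137 bits=0x63279 at bit 11: 0x3193c8f7
opcode (2b) val=1 bits=0x1 at bit 30: 0x7193c8f7
word = 0x7193c8f7 → little-endian bytes:
  [0]=0xf7  [1]=0xc8  [2]=0x93  [3]=0x71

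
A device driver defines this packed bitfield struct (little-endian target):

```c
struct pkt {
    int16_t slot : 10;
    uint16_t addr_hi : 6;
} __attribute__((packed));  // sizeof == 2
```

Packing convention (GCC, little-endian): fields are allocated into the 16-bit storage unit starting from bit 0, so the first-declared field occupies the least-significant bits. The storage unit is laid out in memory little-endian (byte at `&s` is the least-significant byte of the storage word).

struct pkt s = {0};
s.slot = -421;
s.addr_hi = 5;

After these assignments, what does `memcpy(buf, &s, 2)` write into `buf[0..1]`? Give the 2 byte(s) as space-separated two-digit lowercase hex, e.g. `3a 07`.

5b 16

slot (10b) val=-421 bits=0x25b at bit 0: 0x025b
addr_hi (6b) val=5 bits=0x5 at bit 10: 0x165b
word = 0x165b → little-endian bytes:
  [0]=0x5b  [1]=0x16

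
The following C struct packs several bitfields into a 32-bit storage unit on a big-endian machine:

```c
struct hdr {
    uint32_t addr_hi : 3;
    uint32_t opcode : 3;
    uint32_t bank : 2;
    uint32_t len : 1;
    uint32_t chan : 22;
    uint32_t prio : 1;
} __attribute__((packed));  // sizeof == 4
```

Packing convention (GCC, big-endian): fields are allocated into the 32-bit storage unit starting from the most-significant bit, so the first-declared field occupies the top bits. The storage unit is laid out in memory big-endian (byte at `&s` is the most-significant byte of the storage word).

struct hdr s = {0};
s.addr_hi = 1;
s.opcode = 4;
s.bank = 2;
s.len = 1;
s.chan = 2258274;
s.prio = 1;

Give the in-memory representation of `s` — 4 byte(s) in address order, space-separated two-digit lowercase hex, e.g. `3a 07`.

32 c4 ea c5

addr_hi:3 = 1 → 0x1 << 29 → word 0x20000000
opcode:3 = 4 → 0x4 << 26 → word 0x30000000
bank:2 = 2 → 0x2 << 24 → word 0x32000000
len:1 = 1 → 0x1 << 23 → word 0x32800000
chan:22 = 2258274 → 0x227562 << 1 → word 0x32c4eac4
prio:1 = 1 → 0x1 << 0 → word 0x32c4eac5
word = 0x32c4eac5 → big-endian bytes:
  [0]=0x32  [1]=0xc4  [2]=0xea  [3]=0xc5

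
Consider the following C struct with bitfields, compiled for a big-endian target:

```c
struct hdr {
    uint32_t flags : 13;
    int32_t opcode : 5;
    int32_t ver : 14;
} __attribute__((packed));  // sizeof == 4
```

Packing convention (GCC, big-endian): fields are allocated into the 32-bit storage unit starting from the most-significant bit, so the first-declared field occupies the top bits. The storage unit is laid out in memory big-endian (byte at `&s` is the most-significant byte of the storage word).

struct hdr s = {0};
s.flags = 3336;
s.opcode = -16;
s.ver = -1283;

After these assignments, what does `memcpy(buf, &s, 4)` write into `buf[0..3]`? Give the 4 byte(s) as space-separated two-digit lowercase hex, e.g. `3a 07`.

[19+:13] flags=3336 & 0x1fff = 0xd08; word=0x68400000
[14+:5] opcode=-16 & 0x1f = 0x10; word=0x68440000
[0+:14] ver=-1283 & 0x3fff = 0x3afd; word=0x68443afd
word = 0x68443afd → big-endian bytes:
  [0]=0x68  [1]=0x44  [2]=0x3a  [3]=0xfd

68 44 3a fd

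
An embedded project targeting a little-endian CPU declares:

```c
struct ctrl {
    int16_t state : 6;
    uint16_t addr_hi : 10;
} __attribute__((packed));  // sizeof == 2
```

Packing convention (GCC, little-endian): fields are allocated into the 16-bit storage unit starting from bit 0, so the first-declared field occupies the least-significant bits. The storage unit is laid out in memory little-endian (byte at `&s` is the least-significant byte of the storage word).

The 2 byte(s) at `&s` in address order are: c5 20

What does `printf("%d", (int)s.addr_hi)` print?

[0]=0xc5 [1]=0x20 (little-endian) → word 0x20c5
state [0+:6] = (word>>0) & 0x3f = 5
addr_hi [6+:10] = (word>>6) & 0x3ff = 131  ←

131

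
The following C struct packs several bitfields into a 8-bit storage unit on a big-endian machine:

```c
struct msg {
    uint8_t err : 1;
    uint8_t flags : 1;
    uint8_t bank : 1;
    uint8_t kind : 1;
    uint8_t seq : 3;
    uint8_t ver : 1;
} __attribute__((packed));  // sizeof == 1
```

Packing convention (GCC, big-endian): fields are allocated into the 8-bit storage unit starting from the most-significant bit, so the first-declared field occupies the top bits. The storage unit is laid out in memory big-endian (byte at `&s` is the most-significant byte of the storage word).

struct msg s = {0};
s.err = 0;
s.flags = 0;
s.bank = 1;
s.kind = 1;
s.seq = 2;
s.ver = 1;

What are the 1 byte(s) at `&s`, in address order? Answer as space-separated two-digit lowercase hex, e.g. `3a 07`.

[7+:1] err=0 & 0x1 = 0x0; word=0x00
[6+:1] flags=0 & 0x1 = 0x0; word=0x00
[5+:1] bank=1 & 0x1 = 0x1; word=0x20
[4+:1] kind=1 & 0x1 = 0x1; word=0x30
[1+:3] seq=2 & 0x7 = 0x2; word=0x34
[0+:1] ver=1 & 0x1 = 0x1; word=0x35
word = 0x35 → big-endian bytes:
  [0]=0x35

35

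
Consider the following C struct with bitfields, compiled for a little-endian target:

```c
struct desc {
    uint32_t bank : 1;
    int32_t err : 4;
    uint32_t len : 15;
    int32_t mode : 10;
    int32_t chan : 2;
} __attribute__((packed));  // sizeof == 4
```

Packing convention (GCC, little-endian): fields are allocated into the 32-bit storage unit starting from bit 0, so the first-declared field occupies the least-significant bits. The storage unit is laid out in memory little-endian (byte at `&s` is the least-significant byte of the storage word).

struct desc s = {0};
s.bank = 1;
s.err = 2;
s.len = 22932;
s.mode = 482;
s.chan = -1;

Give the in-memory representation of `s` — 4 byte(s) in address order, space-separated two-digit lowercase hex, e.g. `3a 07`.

bank:1 = 1 → 0x1 << 0 → word 0x00000001
err:4 = 2 → 0x2 << 1 → word 0x00000005
len:15 = 22932 → 0x5994 << 5 → word 0x000b3285
mode:10 = 482 → 0x1e2 << 20 → word 0x1e2b3285
chan:2 = -1 → 0x3 << 30 → word 0xde2b3285
word = 0xde2b3285 → little-endian bytes:
  [0]=0x85  [1]=0x32  [2]=0x2b  [3]=0xde

85 32 2b de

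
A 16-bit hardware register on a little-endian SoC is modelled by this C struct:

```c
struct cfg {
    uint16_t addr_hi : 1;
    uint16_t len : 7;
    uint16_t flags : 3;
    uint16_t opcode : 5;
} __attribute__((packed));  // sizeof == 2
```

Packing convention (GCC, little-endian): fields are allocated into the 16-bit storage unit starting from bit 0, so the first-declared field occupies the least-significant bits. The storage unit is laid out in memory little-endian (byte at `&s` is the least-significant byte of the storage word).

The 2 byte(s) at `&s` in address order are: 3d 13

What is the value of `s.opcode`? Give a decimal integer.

[0]=0x3d [1]=0x13 (little-endian) → word 0x133d
addr_hi [0+:1] = (word>>0) & 0x1 = 1
len [1+:7] = (word>>1) & 0x7f = 30
flags [8+:3] = (word>>8) & 0x7 = 3
opcode [11+:5] = (word>>11) & 0x1f = 2  ←

2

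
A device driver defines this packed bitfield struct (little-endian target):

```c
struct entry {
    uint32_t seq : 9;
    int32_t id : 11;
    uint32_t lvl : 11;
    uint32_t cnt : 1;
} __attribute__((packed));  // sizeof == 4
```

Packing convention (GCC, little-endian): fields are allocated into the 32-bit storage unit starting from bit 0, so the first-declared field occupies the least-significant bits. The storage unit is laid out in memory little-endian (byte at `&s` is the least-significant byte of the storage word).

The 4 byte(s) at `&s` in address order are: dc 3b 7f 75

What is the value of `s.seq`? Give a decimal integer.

[0]=0xdc [1]=0x3b [2]=0x7f [3]=0x75 (little-endian) → word 0x757f3bdc
seq:9 @ bit 0 → (0x757f3bdc>>0)&0x1ff = 0x1dc  ←
id:11 @ bit 9 → (0x757f3bdc>>9)&0x7ff = 0x79d
lvl:11 @ bit 20 → (0x757f3bdc>>20)&0x7ff = 0x757
cnt:1 @ bit 31 → (0x757f3bdc>>31)&0x1 = 0x0

476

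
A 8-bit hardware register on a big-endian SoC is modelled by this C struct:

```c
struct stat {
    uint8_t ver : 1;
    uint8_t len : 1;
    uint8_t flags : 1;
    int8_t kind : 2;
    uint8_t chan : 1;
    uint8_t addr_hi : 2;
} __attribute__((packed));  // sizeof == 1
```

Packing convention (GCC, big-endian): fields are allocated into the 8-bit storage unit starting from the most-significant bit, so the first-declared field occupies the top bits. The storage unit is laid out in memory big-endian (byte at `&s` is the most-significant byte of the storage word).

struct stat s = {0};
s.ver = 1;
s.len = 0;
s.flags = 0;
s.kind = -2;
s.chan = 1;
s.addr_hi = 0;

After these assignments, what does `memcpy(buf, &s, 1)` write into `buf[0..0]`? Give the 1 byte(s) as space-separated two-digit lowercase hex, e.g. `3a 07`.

94

[7+:1] ver=1 & 0x1 = 0x1; word=0x80
[6+:1] len=0 & 0x1 = 0x0; word=0x80
[5+:1] flags=0 & 0x1 = 0x0; word=0x80
[3+:2] kind=-2 & 0x3 = 0x2; word=0x90
[2+:1] chan=1 & 0x1 = 0x1; word=0x94
[0+:2] addr_hi=0 & 0x3 = 0x0; word=0x94
word = 0x94 → big-endian bytes:
  [0]=0x94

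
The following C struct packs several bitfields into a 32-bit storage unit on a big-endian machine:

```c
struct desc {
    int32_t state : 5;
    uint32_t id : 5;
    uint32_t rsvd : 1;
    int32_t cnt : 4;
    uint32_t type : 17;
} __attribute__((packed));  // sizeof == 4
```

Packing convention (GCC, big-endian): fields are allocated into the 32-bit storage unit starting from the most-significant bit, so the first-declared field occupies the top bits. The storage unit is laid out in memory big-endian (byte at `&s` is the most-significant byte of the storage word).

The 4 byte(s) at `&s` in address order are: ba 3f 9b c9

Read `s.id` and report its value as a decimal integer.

[0]=0xba [1]=0x3f [2]=0x9b [3]=0xc9 (big-endian) → word 0xba3f9bc9
state [27+:5] = (word>>27) & 0x1f = 23
id [22+:5] = (word>>22) & 0x1f = 8  ←
rsvd [21+:1] = (word>>21) & 0x1 = 1
cnt [17+:4] = (word>>17) & 0xf = 15
type [0+:17] = (word>>0) & 0x1ffff = 105417

8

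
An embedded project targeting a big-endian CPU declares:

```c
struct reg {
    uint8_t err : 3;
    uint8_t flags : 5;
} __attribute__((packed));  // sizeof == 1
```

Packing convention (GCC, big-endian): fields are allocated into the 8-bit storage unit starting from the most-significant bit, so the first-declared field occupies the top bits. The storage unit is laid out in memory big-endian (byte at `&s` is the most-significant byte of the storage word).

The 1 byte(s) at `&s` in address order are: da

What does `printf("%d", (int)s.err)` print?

6

[0]=0xda (big-endian) → word 0xda
err [5+:3] = (word>>5) & 0x7 = 6  ←
flags [0+:5] = (word>>0) & 0x1f = 26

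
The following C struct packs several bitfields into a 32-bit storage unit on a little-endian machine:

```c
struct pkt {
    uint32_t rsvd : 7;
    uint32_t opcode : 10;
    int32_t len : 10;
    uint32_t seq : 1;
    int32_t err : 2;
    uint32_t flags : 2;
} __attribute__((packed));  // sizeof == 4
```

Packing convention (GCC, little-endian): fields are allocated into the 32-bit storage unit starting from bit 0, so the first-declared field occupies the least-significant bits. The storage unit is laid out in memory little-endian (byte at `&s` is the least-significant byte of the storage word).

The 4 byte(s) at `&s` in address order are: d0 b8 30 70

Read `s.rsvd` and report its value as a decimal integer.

[0]=0xd0 [1]=0xb8 [2]=0x30 [3]=0x70 (little-endian) → word 0x7030b8d0
rsvd [0+:7] = (word>>0) & 0x7f = 80  ←
opcode [7+:10] = (word>>7) & 0x3ff = 369
len [17+:10] = (word>>17) & 0x3ff = 24
seq [27+:1] = (word>>27) & 0x1 = 0
err [28+:2] = (word>>28) & 0x3 = 3
flags [30+:2] = (word>>30) & 0x3 = 1

80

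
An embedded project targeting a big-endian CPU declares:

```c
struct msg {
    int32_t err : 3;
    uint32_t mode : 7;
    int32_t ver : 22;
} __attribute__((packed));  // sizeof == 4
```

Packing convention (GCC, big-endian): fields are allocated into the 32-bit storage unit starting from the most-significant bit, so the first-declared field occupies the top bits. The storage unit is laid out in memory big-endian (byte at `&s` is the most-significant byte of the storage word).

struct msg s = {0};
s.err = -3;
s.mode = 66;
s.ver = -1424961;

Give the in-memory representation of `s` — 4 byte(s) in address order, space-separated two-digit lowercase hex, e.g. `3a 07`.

[29+:3] err=-3 & 0x7 = 0x5; word=0xa0000000
[22+:7] mode=66 & 0x7f = 0x42; word=0xb0800000
[0+:22] ver=-1424961 & 0x3fffff = 0x2a41bf; word=0xb0aa41bf
word = 0xb0aa41bf → big-endian bytes:
  [0]=0xb0  [1]=0xaa  [2]=0x41  [3]=0xbf

b0 aa 41 bf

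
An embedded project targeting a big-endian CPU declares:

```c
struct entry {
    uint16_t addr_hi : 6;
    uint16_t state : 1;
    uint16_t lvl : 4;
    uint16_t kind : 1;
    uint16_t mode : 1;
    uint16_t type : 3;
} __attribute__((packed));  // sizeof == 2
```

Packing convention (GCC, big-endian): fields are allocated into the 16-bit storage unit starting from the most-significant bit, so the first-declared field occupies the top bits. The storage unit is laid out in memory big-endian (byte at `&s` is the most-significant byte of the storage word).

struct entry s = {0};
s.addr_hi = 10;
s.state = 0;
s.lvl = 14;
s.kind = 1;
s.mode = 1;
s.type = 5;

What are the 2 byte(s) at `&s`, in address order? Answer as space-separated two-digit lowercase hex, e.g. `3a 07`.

addr_hi (6b) val=10 bits=0xa at bit 10: 0x2800
state (1b) val=0 bits=0x0 at bit 9: 0x2800
lvl (4b) val=14 bits=0xe at bit 5: 0x29c0
kind (1b) val=1 bits=0x1 at bit 4: 0x29d0
mode (1b) val=1 bits=0x1 at bit 3: 0x29d8
type (3b) val=5 bits=0x5 at bit 0: 0x29dd
word = 0x29dd → big-endian bytes:
  [0]=0x29  [1]=0xdd

29 dd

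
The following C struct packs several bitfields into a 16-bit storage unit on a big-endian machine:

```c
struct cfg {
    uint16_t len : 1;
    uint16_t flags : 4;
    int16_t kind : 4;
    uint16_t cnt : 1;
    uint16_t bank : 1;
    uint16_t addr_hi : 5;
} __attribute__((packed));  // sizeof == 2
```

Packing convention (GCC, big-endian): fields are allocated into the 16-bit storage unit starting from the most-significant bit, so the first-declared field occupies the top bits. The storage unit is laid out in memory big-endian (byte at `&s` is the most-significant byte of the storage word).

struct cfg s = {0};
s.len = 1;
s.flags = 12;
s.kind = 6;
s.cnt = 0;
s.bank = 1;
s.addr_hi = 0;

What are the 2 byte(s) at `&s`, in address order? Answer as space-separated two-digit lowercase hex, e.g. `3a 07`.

e3 20

len:1 = 1 → 0x1 << 15 → word 0x8000
flags:4 = 12 → 0xc << 11 → word 0xe000
kind:4 = 6 → 0x6 << 7 → word 0xe300
cnt:1 = 0 → 0x0 << 6 → word 0xe300
bank:1 = 1 → 0x1 << 5 → word 0xe320
addr_hi:5 = 0 → 0x0 << 0 → word 0xe320
word = 0xe320 → big-endian bytes:
  [0]=0xe3  [1]=0x20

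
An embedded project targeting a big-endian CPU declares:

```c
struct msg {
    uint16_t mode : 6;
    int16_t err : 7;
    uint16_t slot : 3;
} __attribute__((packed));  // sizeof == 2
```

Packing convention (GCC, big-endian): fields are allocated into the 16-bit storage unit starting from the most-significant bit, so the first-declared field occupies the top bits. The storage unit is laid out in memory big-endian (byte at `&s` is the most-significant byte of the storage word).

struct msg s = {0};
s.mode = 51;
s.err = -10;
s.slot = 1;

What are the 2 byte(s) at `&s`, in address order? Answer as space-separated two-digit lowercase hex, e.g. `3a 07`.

[10+:6] mode=51 & 0x3f = 0x33; word=0xcc00
[3+:7] err=-10 & 0x7f = 0x76; word=0xcfb0
[0+:3] slot=1 & 0x7 = 0x1; word=0xcfb1
word = 0xcfb1 → big-endian bytes:
  [0]=0xcf  [1]=0xb1

cf b1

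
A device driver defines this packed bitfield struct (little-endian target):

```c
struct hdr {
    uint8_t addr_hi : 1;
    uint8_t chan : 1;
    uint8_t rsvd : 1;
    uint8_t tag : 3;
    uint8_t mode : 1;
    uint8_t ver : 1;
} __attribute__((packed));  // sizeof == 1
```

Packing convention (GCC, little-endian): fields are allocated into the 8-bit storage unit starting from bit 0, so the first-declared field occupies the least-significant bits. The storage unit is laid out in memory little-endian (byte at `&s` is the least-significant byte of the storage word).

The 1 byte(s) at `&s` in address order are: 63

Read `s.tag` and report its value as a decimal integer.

[0]=0x63 (little-endian) → word 0x63
addr_hi [0+:1] = (word>>0) & 0x1 = 1
chan [1+:1] = (word>>1) & 0x1 = 1
rsvd [2+:1] = (word>>2) & 0x1 = 0
tag [3+:3] = (word>>3) & 0x7 = 4  ←
mode [6+:1] = (word>>6) & 0x1 = 1
ver [7+:1] = (word>>7) & 0x1 = 0

4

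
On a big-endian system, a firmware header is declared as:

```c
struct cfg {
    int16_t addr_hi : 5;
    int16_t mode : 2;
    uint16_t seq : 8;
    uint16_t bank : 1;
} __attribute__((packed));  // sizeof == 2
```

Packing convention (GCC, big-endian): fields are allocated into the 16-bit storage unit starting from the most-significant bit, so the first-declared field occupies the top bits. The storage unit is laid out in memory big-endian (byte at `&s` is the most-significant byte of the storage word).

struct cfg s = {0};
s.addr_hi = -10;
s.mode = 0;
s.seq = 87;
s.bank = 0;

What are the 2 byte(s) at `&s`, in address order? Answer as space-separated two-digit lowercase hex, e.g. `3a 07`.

b0 ae

addr_hi (5b) val=-10 bits=0x16 at bit 11: 0xb000
mode (2b) val=0 bits=0x0 at bit 9: 0xb000
seq (8b) val=87 bits=0x57 at bit 1: 0xb0ae
bank (1b) val=0 bits=0x0 at bit 0: 0xb0ae
word = 0xb0ae → big-endian bytes:
  [0]=0xb0  [1]=0xae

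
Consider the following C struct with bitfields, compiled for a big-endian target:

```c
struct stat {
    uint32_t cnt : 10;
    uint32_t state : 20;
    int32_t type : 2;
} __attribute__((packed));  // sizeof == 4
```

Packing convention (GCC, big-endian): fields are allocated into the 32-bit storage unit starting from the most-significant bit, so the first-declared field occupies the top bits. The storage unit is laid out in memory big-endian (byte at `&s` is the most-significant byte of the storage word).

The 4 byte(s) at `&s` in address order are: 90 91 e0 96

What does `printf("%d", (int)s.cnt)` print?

[0]=0x90 [1]=0x91 [2]=0xe0 [3]=0x96 (big-endian) → word 0x9091e096
cnt [22+:10] = (word>>22) & 0x3ff = 578  ←
state [2+:20] = (word>>2) & 0xfffff = 292901
type [0+:2] = (word>>0) & 0x3 = 2

578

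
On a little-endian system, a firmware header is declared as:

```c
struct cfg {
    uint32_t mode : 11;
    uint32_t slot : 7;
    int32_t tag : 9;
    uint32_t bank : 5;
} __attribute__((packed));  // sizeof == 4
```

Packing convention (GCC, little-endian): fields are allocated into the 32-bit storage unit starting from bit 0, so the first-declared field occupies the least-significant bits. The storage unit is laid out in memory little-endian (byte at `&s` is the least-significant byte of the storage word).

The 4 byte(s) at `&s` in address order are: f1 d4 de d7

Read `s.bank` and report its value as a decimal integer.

[0]=0xf1 [1]=0xd4 [2]=0xde [3]=0xd7 (little-endian) → word 0xd7ded4f1
mode [0+:11] = (word>>0) & 0x7ff = 1265
slot [11+:7] = (word>>11) & 0x7f = 90
tag [18+:9] = (word>>18) & 0x1ff = 503
bank [27+:5] = (word>>27) & 0x1f = 26  ←

26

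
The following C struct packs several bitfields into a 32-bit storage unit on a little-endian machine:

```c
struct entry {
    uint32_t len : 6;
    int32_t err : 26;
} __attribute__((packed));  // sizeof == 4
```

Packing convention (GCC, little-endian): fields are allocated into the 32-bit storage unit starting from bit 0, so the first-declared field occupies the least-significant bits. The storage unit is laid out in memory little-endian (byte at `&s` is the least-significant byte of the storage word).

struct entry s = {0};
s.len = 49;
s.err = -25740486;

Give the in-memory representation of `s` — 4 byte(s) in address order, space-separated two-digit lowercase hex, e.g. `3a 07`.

len (6b) val=49 bits=0x31 at bit 0: 0x00000031
err (26b) val=-25740486 bits=0x2773b3a at bit 6: 0x9dceceb1
word = 0x9dceceb1 → little-endian bytes:
  [0]=0xb1  [1]=0xce  [2]=0xce  [3]=0x9d

b1 ce ce 9d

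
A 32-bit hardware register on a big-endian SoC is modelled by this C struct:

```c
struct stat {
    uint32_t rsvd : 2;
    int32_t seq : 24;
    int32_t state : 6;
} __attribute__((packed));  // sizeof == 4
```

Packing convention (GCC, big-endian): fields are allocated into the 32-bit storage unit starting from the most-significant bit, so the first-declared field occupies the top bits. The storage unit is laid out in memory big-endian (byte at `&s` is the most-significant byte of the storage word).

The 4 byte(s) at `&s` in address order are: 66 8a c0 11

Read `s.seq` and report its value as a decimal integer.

[0]=0x66 [1]=0x8a [2]=0xc0 [3]=0x11 (big-endian) → word 0x668ac011
rsvd:2 @ bit 30 → (0x668ac011>>30)&0x3 = 0x1
seq:24 @ bit 6 → (0x668ac011>>6)&0xffffff = 0x9a2b00  ←
state:6 @ bit 0 → (0x668ac011>>0)&0x3f = 0x11
seq signed 24b, MSB=1: 10103552 - 16777216 = -6673664

-6673664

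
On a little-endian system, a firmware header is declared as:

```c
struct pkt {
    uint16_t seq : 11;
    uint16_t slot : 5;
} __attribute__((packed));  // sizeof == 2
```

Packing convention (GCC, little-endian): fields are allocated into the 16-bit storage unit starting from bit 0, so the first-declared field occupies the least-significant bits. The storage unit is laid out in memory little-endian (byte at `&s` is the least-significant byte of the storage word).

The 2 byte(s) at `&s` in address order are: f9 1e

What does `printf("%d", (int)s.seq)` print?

[0]=0xf9 [1]=0x1e (little-endian) → word 0x1ef9
seq [0+:11] = (word>>0) & 0x7ff = 1785  ←
slot [11+:5] = (word>>11) & 0x1f = 3

1785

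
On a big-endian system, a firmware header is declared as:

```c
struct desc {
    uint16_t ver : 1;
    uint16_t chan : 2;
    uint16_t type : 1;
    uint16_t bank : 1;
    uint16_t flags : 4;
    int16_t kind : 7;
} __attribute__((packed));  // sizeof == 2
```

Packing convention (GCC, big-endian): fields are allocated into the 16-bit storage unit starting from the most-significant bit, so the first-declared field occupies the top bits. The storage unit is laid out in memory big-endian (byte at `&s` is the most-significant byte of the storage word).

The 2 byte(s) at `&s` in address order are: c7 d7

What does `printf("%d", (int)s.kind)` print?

-41

[0]=0xc7 [1]=0xd7 (big-endian) → word 0xc7d7
ver [15+:1] = (word>>15) & 0x1 = 1
chan [13+:2] = (word>>13) & 0x3 = 2
type [12+:1] = (word>>12) & 0x1 = 0
bank [11+:1] = (word>>11) & 0x1 = 0
flags [7+:4] = (word>>7) & 0xf = 15
kind [0+:7] = (word>>0) & 0x7f = 87  ←
kind signed 7b, MSB=1: 87 - 128 = -41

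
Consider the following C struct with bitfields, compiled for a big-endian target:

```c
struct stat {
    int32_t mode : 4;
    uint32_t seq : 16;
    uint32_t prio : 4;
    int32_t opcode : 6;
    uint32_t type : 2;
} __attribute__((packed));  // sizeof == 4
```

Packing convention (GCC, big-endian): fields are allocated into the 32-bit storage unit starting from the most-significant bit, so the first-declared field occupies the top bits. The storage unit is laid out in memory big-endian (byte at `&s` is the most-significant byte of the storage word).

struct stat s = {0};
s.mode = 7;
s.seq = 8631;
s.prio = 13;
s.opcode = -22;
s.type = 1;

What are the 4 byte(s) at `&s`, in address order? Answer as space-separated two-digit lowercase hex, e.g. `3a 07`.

72 1b 7d a9

[28+:4] mode=7 & 0xf = 0x7; word=0x70000000
[12+:16] seq=8631 & 0xffff = 0x21b7; word=0x721b7000
[8+:4] prio=13 & 0xf = 0xd; word=0x721b7d00
[2+:6] opcode=-22 & 0x3f = 0x2a; word=0x721b7da8
[0+:2] type=1 & 0x3 = 0x1; word=0x721b7da9
word = 0x721b7da9 → big-endian bytes:
  [0]=0x72  [1]=0x1b  [2]=0x7d  [3]=0xa9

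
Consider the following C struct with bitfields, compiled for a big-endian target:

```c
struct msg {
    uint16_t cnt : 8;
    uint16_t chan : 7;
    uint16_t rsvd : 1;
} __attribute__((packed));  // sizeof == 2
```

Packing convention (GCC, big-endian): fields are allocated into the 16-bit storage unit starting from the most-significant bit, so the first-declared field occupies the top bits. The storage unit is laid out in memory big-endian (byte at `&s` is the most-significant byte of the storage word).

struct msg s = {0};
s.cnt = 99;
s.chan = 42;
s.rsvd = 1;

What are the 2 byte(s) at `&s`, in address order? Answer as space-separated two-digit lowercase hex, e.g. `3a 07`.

63 55

[8+:8] cnt=99 & 0xff = 0x63; word=0x6300
[1+:7] chan=42 & 0x7f = 0x2a; word=0x6354
[0+:1] rsvd=1 & 0x1 = 0x1; word=0x6355
word = 0x6355 → big-endian bytes:
  [0]=0x63  [1]=0x55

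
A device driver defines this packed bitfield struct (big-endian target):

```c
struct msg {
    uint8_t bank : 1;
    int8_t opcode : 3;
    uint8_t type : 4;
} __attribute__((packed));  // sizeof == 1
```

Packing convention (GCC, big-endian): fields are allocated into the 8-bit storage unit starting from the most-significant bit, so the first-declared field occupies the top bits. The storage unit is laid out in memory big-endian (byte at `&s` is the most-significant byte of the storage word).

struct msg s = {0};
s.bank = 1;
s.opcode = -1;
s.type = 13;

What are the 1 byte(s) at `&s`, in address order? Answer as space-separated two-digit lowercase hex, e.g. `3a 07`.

bank (1b) val=1 bits=0x1 at bit 7: 0x80
opcode (3b) val=-1 bits=0x7 at bit 4: 0xf0
type (4b) val=13 bits=0xd at bit 0: 0xfd
word = 0xfd → big-endian bytes:
  [0]=0xfd

fd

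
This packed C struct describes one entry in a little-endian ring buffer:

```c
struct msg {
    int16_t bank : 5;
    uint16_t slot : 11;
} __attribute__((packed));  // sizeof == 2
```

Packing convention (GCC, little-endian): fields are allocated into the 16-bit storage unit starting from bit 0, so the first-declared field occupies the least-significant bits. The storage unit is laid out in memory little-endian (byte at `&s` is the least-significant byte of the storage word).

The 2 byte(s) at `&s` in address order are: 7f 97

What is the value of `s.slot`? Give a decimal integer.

[0]=0x7f [1]=0x97 (little-endian) → word 0x977f
bank:5 @ bit 0 → (0x977f>>0)&0x1f = 0x1f
slot:11 @ bit 5 → (0x977f>>5)&0x7ff = 0x4bb  ←

1211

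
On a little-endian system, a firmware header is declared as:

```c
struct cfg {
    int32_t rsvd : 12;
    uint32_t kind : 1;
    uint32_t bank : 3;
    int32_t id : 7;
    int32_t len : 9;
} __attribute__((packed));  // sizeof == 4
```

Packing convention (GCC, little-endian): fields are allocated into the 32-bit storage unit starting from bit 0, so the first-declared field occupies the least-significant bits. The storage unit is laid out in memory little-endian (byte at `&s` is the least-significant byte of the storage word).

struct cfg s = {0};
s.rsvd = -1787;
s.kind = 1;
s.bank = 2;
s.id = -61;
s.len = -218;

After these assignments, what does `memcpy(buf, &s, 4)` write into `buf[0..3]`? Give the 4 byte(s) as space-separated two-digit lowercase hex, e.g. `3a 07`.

rsvd:12 = -1787 → 0x905 << 0 → word 0x00000905
kind:1 = 1 → 0x1 << 12 → word 0x00001905
bank:3 = 2 → 0x2 << 13 → word 0x00005905
id:7 = -61 → 0x43 << 16 → word 0x00435905
len:9 = -218 → 0x126 << 23 → word 0x93435905
word = 0x93435905 → little-endian bytes:
  [0]=0x05  [1]=0x59  [2]=0x43  [3]=0x93

05 59 43 93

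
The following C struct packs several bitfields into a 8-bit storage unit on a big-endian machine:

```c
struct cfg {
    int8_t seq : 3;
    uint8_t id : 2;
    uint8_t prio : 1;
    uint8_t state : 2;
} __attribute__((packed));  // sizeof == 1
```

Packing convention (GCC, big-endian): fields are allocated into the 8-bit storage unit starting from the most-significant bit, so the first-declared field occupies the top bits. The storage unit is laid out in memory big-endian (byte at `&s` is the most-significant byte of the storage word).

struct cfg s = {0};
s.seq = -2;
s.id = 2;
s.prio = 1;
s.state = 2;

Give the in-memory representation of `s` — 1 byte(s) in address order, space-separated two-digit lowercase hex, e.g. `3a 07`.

[5+:3] seq=-2 & 0x7 = 0x6; word=0xc0
[3+:2] id=2 & 0x3 = 0x2; word=0xd0
[2+:1] prio=1 & 0x1 = 0x1; word=0xd4
[0+:2] state=2 & 0x3 = 0x2; word=0xd6
word = 0xd6 → big-endian bytes:
  [0]=0xd6

d6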